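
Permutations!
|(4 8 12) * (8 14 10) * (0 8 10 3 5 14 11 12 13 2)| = |(0 8 13 2)(3 5 14)(4 11 12)| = 12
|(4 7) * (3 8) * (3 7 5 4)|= 6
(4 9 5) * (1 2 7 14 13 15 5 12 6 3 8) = (1 2 7 14 13 15 5 4 9 12 6 3 8) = [0, 2, 7, 8, 9, 4, 3, 14, 1, 12, 10, 11, 6, 15, 13, 5]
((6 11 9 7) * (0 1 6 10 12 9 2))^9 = ((0 1 6 11 2)(7 10 12 9))^9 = (0 2 11 6 1)(7 10 12 9)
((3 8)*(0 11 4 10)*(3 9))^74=(0 4)(3 9 8)(10 11)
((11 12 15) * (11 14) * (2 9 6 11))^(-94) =(2 12 9 15 6 14 11)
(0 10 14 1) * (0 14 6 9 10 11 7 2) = (0 11 7 2)(1 14)(6 9 10) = [11, 14, 0, 3, 4, 5, 9, 2, 8, 10, 6, 7, 12, 13, 1]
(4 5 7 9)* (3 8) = (3 8)(4 5 7 9) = [0, 1, 2, 8, 5, 7, 6, 9, 3, 4]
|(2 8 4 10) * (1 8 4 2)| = 5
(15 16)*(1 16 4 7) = (1 16 15 4 7) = [0, 16, 2, 3, 7, 5, 6, 1, 8, 9, 10, 11, 12, 13, 14, 4, 15]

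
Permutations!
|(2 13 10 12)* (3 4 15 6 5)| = 20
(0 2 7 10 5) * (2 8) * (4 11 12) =(0 8 2 7 10 5)(4 11 12) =[8, 1, 7, 3, 11, 0, 6, 10, 2, 9, 5, 12, 4]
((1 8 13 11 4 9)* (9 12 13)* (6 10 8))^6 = (1 6 10 8 9)(4 13)(11 12)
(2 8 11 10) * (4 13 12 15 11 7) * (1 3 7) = (1 3 7 4 13 12 15 11 10 2 8) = [0, 3, 8, 7, 13, 5, 6, 4, 1, 9, 2, 10, 15, 12, 14, 11]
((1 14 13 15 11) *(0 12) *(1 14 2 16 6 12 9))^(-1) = ((0 9 1 2 16 6 12)(11 14 13 15))^(-1) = (0 12 6 16 2 1 9)(11 15 13 14)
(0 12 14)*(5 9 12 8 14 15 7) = [8, 1, 2, 3, 4, 9, 6, 5, 14, 12, 10, 11, 15, 13, 0, 7] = (0 8 14)(5 9 12 15 7)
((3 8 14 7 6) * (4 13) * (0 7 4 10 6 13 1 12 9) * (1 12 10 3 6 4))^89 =(0 7 13 3 8 14 1 10 4 12 9)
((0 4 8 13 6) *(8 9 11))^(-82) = (0 9 8 6 4 11 13)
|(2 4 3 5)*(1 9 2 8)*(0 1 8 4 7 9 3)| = 15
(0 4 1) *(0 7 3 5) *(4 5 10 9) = (0 5)(1 7 3 10 9 4) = [5, 7, 2, 10, 1, 0, 6, 3, 8, 4, 9]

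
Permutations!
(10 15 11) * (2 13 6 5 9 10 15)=(2 13 6 5 9 10)(11 15)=[0, 1, 13, 3, 4, 9, 5, 7, 8, 10, 2, 15, 12, 6, 14, 11]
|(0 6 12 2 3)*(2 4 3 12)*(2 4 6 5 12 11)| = 6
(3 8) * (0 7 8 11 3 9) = (0 7 8 9)(3 11) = [7, 1, 2, 11, 4, 5, 6, 8, 9, 0, 10, 3]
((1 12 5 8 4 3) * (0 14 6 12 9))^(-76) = (0 5 1 6 4)(3 14 8 9 12)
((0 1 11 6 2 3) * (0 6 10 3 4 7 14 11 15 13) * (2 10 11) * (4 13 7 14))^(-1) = (0 13 2 14 4 7 15 1)(3 10 6)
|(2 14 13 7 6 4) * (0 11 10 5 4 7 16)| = |(0 11 10 5 4 2 14 13 16)(6 7)| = 18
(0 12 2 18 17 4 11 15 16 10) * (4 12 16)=[16, 1, 18, 3, 11, 5, 6, 7, 8, 9, 0, 15, 2, 13, 14, 4, 10, 12, 17]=(0 16 10)(2 18 17 12)(4 11 15)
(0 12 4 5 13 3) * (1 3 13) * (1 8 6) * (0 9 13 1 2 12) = [0, 3, 12, 9, 5, 8, 2, 7, 6, 13, 10, 11, 4, 1] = (1 3 9 13)(2 12 4 5 8 6)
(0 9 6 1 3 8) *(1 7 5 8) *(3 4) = (0 9 6 7 5 8)(1 4 3) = [9, 4, 2, 1, 3, 8, 7, 5, 0, 6]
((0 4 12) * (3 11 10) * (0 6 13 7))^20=((0 4 12 6 13 7)(3 11 10))^20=(0 12 13)(3 10 11)(4 6 7)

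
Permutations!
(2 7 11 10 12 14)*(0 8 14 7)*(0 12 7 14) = (0 8)(2 12 14)(7 11 10) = [8, 1, 12, 3, 4, 5, 6, 11, 0, 9, 7, 10, 14, 13, 2]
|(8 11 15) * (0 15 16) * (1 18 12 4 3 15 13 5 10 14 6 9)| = |(0 13 5 10 14 6 9 1 18 12 4 3 15 8 11 16)| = 16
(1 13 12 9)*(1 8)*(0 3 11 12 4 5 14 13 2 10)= [3, 2, 10, 11, 5, 14, 6, 7, 1, 8, 0, 12, 9, 4, 13]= (0 3 11 12 9 8 1 2 10)(4 5 14 13)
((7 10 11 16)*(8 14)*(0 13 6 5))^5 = (0 13 6 5)(7 10 11 16)(8 14)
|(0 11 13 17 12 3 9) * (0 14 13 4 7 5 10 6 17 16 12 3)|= 14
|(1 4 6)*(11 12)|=6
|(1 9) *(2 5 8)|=|(1 9)(2 5 8)|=6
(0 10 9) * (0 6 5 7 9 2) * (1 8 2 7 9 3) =(0 10 7 3 1 8 2)(5 9 6) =[10, 8, 0, 1, 4, 9, 5, 3, 2, 6, 7]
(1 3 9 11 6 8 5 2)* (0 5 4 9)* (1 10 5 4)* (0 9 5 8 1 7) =(0 4 5 2 10 8 7)(1 3 9 11 6) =[4, 3, 10, 9, 5, 2, 1, 0, 7, 11, 8, 6]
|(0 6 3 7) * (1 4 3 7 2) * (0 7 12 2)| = 7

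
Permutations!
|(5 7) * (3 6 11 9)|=|(3 6 11 9)(5 7)|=4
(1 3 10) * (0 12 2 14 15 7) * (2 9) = (0 12 9 2 14 15 7)(1 3 10) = [12, 3, 14, 10, 4, 5, 6, 0, 8, 2, 1, 11, 9, 13, 15, 7]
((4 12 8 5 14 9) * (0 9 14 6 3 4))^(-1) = ((14)(0 9)(3 4 12 8 5 6))^(-1) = (14)(0 9)(3 6 5 8 12 4)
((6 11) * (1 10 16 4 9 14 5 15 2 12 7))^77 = (16)(6 11)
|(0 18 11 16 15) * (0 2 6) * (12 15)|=8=|(0 18 11 16 12 15 2 6)|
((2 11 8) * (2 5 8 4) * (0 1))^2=(2 4 11)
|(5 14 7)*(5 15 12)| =|(5 14 7 15 12)| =5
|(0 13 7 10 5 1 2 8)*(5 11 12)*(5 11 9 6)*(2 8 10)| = |(0 13 7 2 10 9 6 5 1 8)(11 12)| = 10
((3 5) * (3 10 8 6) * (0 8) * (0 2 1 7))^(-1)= ((0 8 6 3 5 10 2 1 7))^(-1)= (0 7 1 2 10 5 3 6 8)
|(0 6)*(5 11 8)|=|(0 6)(5 11 8)|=6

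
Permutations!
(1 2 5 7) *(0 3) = [3, 2, 5, 0, 4, 7, 6, 1] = (0 3)(1 2 5 7)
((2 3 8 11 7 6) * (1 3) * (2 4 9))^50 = ((1 3 8 11 7 6 4 9 2))^50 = (1 6 3 4 8 9 11 2 7)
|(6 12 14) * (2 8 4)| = 3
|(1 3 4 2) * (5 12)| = 4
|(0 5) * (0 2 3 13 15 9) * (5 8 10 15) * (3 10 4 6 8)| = 24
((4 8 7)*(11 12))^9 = (11 12)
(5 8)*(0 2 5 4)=(0 2 5 8 4)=[2, 1, 5, 3, 0, 8, 6, 7, 4]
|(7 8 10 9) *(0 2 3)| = |(0 2 3)(7 8 10 9)| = 12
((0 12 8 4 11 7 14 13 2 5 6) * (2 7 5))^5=((0 12 8 4 11 5 6)(7 14 13))^5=(0 5 4 12 6 11 8)(7 13 14)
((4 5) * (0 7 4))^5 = (0 7 4 5) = ((0 7 4 5))^5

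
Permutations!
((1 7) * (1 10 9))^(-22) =((1 7 10 9))^(-22) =(1 10)(7 9)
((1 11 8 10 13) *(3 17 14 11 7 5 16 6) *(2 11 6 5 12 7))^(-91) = (1 13 10 8 11 2)(3 17 14 6)(5 16)(7 12)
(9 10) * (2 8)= (2 8)(9 10)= [0, 1, 8, 3, 4, 5, 6, 7, 2, 10, 9]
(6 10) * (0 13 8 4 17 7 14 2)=(0 13 8 4 17 7 14 2)(6 10)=[13, 1, 0, 3, 17, 5, 10, 14, 4, 9, 6, 11, 12, 8, 2, 15, 16, 7]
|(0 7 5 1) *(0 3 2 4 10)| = |(0 7 5 1 3 2 4 10)| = 8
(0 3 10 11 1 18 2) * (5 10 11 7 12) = (0 3 11 1 18 2)(5 10 7 12) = [3, 18, 0, 11, 4, 10, 6, 12, 8, 9, 7, 1, 5, 13, 14, 15, 16, 17, 2]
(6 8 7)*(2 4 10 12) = (2 4 10 12)(6 8 7) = [0, 1, 4, 3, 10, 5, 8, 6, 7, 9, 12, 11, 2]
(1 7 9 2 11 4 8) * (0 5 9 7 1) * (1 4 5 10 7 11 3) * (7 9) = (0 10 9 2 3 1 4 8)(5 7 11) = [10, 4, 3, 1, 8, 7, 6, 11, 0, 2, 9, 5]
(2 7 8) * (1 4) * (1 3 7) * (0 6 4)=(0 6 4 3 7 8 2 1)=[6, 0, 1, 7, 3, 5, 4, 8, 2]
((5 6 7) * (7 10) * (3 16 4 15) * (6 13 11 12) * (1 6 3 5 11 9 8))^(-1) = ((1 6 10 7 11 12 3 16 4 15 5 13 9 8))^(-1) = (1 8 9 13 5 15 4 16 3 12 11 7 10 6)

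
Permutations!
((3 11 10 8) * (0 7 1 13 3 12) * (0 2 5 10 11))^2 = (0 1 3 7 13)(2 10 12 5 8)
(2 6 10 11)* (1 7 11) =(1 7 11 2 6 10) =[0, 7, 6, 3, 4, 5, 10, 11, 8, 9, 1, 2]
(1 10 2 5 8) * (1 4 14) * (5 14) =[0, 10, 14, 3, 5, 8, 6, 7, 4, 9, 2, 11, 12, 13, 1] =(1 10 2 14)(4 5 8)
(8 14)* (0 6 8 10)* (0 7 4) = [6, 1, 2, 3, 0, 5, 8, 4, 14, 9, 7, 11, 12, 13, 10] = (0 6 8 14 10 7 4)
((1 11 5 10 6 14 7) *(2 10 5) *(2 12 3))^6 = (1 6 3)(2 11 14)(7 10 12)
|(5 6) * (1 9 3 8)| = 4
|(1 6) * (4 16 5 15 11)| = |(1 6)(4 16 5 15 11)| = 10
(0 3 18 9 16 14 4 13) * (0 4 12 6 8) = (0 3 18 9 16 14 12 6 8)(4 13) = [3, 1, 2, 18, 13, 5, 8, 7, 0, 16, 10, 11, 6, 4, 12, 15, 14, 17, 9]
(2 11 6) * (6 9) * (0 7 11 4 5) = (0 7 11 9 6 2 4 5) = [7, 1, 4, 3, 5, 0, 2, 11, 8, 6, 10, 9]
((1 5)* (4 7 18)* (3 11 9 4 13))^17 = ((1 5)(3 11 9 4 7 18 13))^17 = (1 5)(3 4 13 9 18 11 7)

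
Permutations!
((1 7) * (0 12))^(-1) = (0 12)(1 7) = ((0 12)(1 7))^(-1)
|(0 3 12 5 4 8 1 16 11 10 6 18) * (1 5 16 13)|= |(0 3 12 16 11 10 6 18)(1 13)(4 8 5)|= 24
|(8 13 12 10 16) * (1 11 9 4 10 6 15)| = 11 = |(1 11 9 4 10 16 8 13 12 6 15)|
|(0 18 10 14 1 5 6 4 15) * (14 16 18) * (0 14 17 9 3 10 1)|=|(0 17 9 3 10 16 18 1 5 6 4 15 14)|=13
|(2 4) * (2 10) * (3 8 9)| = |(2 4 10)(3 8 9)| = 3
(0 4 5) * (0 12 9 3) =[4, 1, 2, 0, 5, 12, 6, 7, 8, 3, 10, 11, 9] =(0 4 5 12 9 3)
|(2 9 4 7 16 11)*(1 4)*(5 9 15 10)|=10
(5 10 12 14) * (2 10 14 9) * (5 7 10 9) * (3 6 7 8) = (2 9)(3 6 7 10 12 5 14 8) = [0, 1, 9, 6, 4, 14, 7, 10, 3, 2, 12, 11, 5, 13, 8]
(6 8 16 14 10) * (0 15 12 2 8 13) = [15, 1, 8, 3, 4, 5, 13, 7, 16, 9, 6, 11, 2, 0, 10, 12, 14] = (0 15 12 2 8 16 14 10 6 13)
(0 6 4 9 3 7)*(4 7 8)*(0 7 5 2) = (0 6 5 2)(3 8 4 9) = [6, 1, 0, 8, 9, 2, 5, 7, 4, 3]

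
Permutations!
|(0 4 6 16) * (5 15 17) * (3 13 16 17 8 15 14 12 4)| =|(0 3 13 16)(4 6 17 5 14 12)(8 15)| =12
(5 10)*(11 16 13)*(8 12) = (5 10)(8 12)(11 16 13) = [0, 1, 2, 3, 4, 10, 6, 7, 12, 9, 5, 16, 8, 11, 14, 15, 13]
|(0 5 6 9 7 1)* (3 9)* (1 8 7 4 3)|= 12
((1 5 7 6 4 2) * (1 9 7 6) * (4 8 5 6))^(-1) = (1 7 9 2 4 5 8 6)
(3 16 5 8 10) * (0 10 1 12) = (0 10 3 16 5 8 1 12) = [10, 12, 2, 16, 4, 8, 6, 7, 1, 9, 3, 11, 0, 13, 14, 15, 5]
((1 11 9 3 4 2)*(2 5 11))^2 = (3 5 9 4 11)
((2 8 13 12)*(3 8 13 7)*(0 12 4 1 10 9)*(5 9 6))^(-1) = (0 9 5 6 10 1 4 13 2 12)(3 7 8)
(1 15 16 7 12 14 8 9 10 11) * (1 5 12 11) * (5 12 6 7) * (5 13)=(1 15 16 13 5 6 7 11 12 14 8 9 10)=[0, 15, 2, 3, 4, 6, 7, 11, 9, 10, 1, 12, 14, 5, 8, 16, 13]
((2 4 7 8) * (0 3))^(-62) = ((0 3)(2 4 7 8))^(-62) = (2 7)(4 8)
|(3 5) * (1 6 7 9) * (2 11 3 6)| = |(1 2 11 3 5 6 7 9)| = 8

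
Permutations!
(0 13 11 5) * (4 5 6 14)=[13, 1, 2, 3, 5, 0, 14, 7, 8, 9, 10, 6, 12, 11, 4]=(0 13 11 6 14 4 5)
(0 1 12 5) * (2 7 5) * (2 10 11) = (0 1 12 10 11 2 7 5) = [1, 12, 7, 3, 4, 0, 6, 5, 8, 9, 11, 2, 10]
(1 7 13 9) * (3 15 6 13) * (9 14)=(1 7 3 15 6 13 14 9)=[0, 7, 2, 15, 4, 5, 13, 3, 8, 1, 10, 11, 12, 14, 9, 6]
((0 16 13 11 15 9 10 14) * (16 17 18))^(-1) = (0 14 10 9 15 11 13 16 18 17)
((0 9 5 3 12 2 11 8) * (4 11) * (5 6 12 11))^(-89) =((0 9 6 12 2 4 5 3 11 8))^(-89) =(0 9 6 12 2 4 5 3 11 8)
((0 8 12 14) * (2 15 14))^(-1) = ((0 8 12 2 15 14))^(-1) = (0 14 15 2 12 8)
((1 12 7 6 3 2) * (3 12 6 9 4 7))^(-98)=((1 6 12 3 2)(4 7 9))^(-98)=(1 12 2 6 3)(4 7 9)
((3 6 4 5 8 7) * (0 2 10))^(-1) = (0 10 2)(3 7 8 5 4 6)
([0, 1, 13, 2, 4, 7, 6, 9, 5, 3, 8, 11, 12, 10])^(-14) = [0, 1, 10, 13, 4, 9, 6, 3, 7, 2, 5, 11, 12, 8]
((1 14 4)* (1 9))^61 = ((1 14 4 9))^61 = (1 14 4 9)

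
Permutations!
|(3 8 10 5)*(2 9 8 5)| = |(2 9 8 10)(3 5)| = 4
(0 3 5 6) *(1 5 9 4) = (0 3 9 4 1 5 6) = [3, 5, 2, 9, 1, 6, 0, 7, 8, 4]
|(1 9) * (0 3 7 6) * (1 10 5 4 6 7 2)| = 9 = |(0 3 2 1 9 10 5 4 6)|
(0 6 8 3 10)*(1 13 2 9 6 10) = (0 10)(1 13 2 9 6 8 3) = [10, 13, 9, 1, 4, 5, 8, 7, 3, 6, 0, 11, 12, 2]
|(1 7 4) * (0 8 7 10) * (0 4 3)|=|(0 8 7 3)(1 10 4)|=12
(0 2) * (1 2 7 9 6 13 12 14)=(0 7 9 6 13 12 14 1 2)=[7, 2, 0, 3, 4, 5, 13, 9, 8, 6, 10, 11, 14, 12, 1]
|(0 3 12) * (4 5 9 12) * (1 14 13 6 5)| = |(0 3 4 1 14 13 6 5 9 12)| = 10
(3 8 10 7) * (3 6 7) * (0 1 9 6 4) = (0 1 9 6 7 4)(3 8 10) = [1, 9, 2, 8, 0, 5, 7, 4, 10, 6, 3]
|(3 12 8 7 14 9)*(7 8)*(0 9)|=6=|(0 9 3 12 7 14)|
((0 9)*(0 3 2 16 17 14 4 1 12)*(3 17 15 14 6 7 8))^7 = (0 2)(1 8)(3 12)(4 7)(6 14)(9 16)(15 17)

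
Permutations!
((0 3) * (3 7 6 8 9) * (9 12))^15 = (0 7 6 8 12 9 3)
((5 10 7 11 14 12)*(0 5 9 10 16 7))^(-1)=(0 10 9 12 14 11 7 16 5)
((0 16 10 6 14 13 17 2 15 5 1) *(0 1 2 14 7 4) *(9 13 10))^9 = ((0 16 9 13 17 14 10 6 7 4)(2 15 5))^9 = (0 4 7 6 10 14 17 13 9 16)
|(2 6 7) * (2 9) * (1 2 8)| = 6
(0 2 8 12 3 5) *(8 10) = (0 2 10 8 12 3 5) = [2, 1, 10, 5, 4, 0, 6, 7, 12, 9, 8, 11, 3]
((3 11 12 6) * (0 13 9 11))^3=(0 11 3 9 6 13 12)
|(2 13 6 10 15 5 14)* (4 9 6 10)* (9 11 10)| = |(2 13 9 6 4 11 10 15 5 14)| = 10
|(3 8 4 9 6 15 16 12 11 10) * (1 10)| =|(1 10 3 8 4 9 6 15 16 12 11)| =11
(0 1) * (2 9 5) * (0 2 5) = (0 1 2 9) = [1, 2, 9, 3, 4, 5, 6, 7, 8, 0]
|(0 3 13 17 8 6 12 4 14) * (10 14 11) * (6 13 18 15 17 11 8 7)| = |(0 3 18 15 17 7 6 12 4 8 13 11 10 14)| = 14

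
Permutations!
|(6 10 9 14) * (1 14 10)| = |(1 14 6)(9 10)| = 6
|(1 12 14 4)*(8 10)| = |(1 12 14 4)(8 10)| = 4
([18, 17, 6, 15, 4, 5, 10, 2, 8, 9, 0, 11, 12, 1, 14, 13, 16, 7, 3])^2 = (0 3 13 17 2 10 18 15 1 7 6)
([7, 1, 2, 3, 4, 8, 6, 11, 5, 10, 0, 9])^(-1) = [10, 1, 2, 3, 4, 8, 6, 0, 5, 11, 9, 7]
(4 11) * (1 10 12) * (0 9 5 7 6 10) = (0 9 5 7 6 10 12 1)(4 11) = [9, 0, 2, 3, 11, 7, 10, 6, 8, 5, 12, 4, 1]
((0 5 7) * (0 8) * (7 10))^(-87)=((0 5 10 7 8))^(-87)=(0 7 5 8 10)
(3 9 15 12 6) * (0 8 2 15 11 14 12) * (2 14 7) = (0 8 14 12 6 3 9 11 7 2 15) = [8, 1, 15, 9, 4, 5, 3, 2, 14, 11, 10, 7, 6, 13, 12, 0]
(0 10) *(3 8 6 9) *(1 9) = (0 10)(1 9 3 8 6) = [10, 9, 2, 8, 4, 5, 1, 7, 6, 3, 0]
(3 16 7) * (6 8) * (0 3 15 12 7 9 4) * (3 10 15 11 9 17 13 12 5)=[10, 1, 2, 16, 0, 3, 8, 11, 6, 4, 15, 9, 7, 12, 14, 5, 17, 13]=(0 10 15 5 3 16 17 13 12 7 11 9 4)(6 8)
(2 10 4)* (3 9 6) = (2 10 4)(3 9 6) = [0, 1, 10, 9, 2, 5, 3, 7, 8, 6, 4]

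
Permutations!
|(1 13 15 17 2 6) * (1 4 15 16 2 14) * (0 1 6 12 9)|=35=|(0 1 13 16 2 12 9)(4 15 17 14 6)|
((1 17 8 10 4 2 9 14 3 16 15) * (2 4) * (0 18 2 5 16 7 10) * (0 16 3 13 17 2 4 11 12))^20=(18)(1 9 13 8 15 2 14 17 16)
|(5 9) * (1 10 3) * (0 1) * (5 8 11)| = 4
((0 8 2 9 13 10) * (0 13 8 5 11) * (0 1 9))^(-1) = (0 2 8 9 1 11 5)(10 13)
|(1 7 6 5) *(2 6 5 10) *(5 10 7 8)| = |(1 8 5)(2 6 7 10)| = 12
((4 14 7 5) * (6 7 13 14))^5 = ((4 6 7 5)(13 14))^5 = (4 6 7 5)(13 14)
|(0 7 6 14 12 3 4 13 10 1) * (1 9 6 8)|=8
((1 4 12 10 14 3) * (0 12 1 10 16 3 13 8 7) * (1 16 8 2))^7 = (0 7 8 12)(1 2 13 14 10 3 16 4)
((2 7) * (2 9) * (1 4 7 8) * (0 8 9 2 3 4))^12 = ((0 8 1)(2 9 3 4 7))^12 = (2 3 7 9 4)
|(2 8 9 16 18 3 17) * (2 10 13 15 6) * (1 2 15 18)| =|(1 2 8 9 16)(3 17 10 13 18)(6 15)| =10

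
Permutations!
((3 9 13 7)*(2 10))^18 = (3 13)(7 9)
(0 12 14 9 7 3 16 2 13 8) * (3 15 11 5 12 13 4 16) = [13, 1, 4, 3, 16, 12, 6, 15, 0, 7, 10, 5, 14, 8, 9, 11, 2] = (0 13 8)(2 4 16)(5 12 14 9 7 15 11)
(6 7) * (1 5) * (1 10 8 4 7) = (1 5 10 8 4 7 6) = [0, 5, 2, 3, 7, 10, 1, 6, 4, 9, 8]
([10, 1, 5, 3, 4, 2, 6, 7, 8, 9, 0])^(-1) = [10, 1, 5, 3, 4, 2, 6, 7, 8, 9, 0]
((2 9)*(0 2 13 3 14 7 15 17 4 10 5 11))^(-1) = (0 11 5 10 4 17 15 7 14 3 13 9 2)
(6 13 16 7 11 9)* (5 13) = [0, 1, 2, 3, 4, 13, 5, 11, 8, 6, 10, 9, 12, 16, 14, 15, 7] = (5 13 16 7 11 9 6)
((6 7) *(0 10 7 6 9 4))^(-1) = (0 4 9 7 10)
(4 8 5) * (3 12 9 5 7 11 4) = (3 12 9 5)(4 8 7 11) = [0, 1, 2, 12, 8, 3, 6, 11, 7, 5, 10, 4, 9]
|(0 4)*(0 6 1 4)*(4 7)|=4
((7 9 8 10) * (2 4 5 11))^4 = (11)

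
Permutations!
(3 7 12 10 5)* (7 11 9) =(3 11 9 7 12 10 5) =[0, 1, 2, 11, 4, 3, 6, 12, 8, 7, 5, 9, 10]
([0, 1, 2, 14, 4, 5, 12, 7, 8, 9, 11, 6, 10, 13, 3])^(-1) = (3 14)(6 11 10 12)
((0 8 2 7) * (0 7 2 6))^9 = ((0 8 6))^9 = (8)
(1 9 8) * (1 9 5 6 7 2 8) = [0, 5, 8, 3, 4, 6, 7, 2, 9, 1] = (1 5 6 7 2 8 9)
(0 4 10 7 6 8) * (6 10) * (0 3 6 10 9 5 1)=(0 4 10 7 9 5 1)(3 6 8)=[4, 0, 2, 6, 10, 1, 8, 9, 3, 5, 7]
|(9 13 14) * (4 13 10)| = 5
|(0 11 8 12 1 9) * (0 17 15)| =|(0 11 8 12 1 9 17 15)| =8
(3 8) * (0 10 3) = (0 10 3 8) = [10, 1, 2, 8, 4, 5, 6, 7, 0, 9, 3]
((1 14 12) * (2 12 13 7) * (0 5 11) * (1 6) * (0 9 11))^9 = ((0 5)(1 14 13 7 2 12 6)(9 11))^9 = (0 5)(1 13 2 6 14 7 12)(9 11)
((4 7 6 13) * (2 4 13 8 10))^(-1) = ((13)(2 4 7 6 8 10))^(-1) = (13)(2 10 8 6 7 4)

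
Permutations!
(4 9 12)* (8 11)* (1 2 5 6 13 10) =(1 2 5 6 13 10)(4 9 12)(8 11) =[0, 2, 5, 3, 9, 6, 13, 7, 11, 12, 1, 8, 4, 10]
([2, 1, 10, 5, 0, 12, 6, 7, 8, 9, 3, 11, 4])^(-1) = (0 4 12 5 3 10 2)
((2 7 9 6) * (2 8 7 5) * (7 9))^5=(2 5)(6 9 8)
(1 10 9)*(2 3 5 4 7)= (1 10 9)(2 3 5 4 7)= [0, 10, 3, 5, 7, 4, 6, 2, 8, 1, 9]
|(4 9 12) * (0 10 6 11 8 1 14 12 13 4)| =|(0 10 6 11 8 1 14 12)(4 9 13)| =24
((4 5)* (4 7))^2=(4 7 5)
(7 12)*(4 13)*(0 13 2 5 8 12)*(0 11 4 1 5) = (0 13 1 5 8 12 7 11 4 2) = [13, 5, 0, 3, 2, 8, 6, 11, 12, 9, 10, 4, 7, 1]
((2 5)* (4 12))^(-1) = (2 5)(4 12)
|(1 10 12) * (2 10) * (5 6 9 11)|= 4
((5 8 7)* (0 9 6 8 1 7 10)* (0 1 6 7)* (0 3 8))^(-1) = (0 6 5 7 9)(1 10 8 3)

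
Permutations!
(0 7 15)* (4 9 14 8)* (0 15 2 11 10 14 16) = (0 7 2 11 10 14 8 4 9 16) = [7, 1, 11, 3, 9, 5, 6, 2, 4, 16, 14, 10, 12, 13, 8, 15, 0]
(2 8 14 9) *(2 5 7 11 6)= [0, 1, 8, 3, 4, 7, 2, 11, 14, 5, 10, 6, 12, 13, 9]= (2 8 14 9 5 7 11 6)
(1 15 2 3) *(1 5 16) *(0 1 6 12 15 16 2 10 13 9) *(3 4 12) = (0 1 16 6 3 5 2 4 12 15 10 13 9) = [1, 16, 4, 5, 12, 2, 3, 7, 8, 0, 13, 11, 15, 9, 14, 10, 6]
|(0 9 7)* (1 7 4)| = 5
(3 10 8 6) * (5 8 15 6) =(3 10 15 6)(5 8) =[0, 1, 2, 10, 4, 8, 3, 7, 5, 9, 15, 11, 12, 13, 14, 6]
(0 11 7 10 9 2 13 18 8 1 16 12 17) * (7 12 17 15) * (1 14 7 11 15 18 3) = (0 15 11 12 18 8 14 7 10 9 2 13 3 1 16 17) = [15, 16, 13, 1, 4, 5, 6, 10, 14, 2, 9, 12, 18, 3, 7, 11, 17, 0, 8]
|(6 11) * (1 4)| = |(1 4)(6 11)| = 2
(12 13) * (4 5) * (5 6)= (4 6 5)(12 13)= [0, 1, 2, 3, 6, 4, 5, 7, 8, 9, 10, 11, 13, 12]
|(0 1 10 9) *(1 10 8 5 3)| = |(0 10 9)(1 8 5 3)| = 12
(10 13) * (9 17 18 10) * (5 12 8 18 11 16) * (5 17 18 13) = [0, 1, 2, 3, 4, 12, 6, 7, 13, 18, 5, 16, 8, 9, 14, 15, 17, 11, 10] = (5 12 8 13 9 18 10)(11 16 17)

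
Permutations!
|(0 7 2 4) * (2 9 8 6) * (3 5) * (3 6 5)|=8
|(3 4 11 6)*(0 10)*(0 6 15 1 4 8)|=20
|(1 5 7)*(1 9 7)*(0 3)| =2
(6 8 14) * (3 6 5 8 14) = (3 6 14 5 8) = [0, 1, 2, 6, 4, 8, 14, 7, 3, 9, 10, 11, 12, 13, 5]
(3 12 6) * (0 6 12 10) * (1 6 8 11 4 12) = [8, 6, 2, 10, 12, 5, 3, 7, 11, 9, 0, 4, 1] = (0 8 11 4 12 1 6 3 10)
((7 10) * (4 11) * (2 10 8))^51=((2 10 7 8)(4 11))^51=(2 8 7 10)(4 11)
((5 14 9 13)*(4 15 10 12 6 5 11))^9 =(4 11 13 9 14 5 6 12 10 15)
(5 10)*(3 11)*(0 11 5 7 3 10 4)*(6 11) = (0 6 11 10 7 3 5 4) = [6, 1, 2, 5, 0, 4, 11, 3, 8, 9, 7, 10]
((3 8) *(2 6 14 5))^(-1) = (2 5 14 6)(3 8)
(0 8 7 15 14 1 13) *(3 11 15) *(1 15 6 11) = (0 8 7 3 1 13)(6 11)(14 15) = [8, 13, 2, 1, 4, 5, 11, 3, 7, 9, 10, 6, 12, 0, 15, 14]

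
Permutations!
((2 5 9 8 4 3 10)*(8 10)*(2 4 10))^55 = ((2 5 9)(3 8 10 4))^55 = (2 5 9)(3 4 10 8)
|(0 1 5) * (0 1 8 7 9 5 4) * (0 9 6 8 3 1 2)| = 21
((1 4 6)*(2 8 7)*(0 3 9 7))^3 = (0 7)(2 3)(8 9)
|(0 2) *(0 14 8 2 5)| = |(0 5)(2 14 8)| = 6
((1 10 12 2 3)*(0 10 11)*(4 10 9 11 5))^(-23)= ((0 9 11)(1 5 4 10 12 2 3))^(-23)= (0 9 11)(1 2 10 5 3 12 4)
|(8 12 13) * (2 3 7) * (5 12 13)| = 6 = |(2 3 7)(5 12)(8 13)|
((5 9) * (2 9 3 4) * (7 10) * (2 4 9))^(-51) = ((3 9 5)(7 10))^(-51) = (7 10)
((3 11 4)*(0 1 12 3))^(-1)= ((0 1 12 3 11 4))^(-1)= (0 4 11 3 12 1)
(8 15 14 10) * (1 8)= [0, 8, 2, 3, 4, 5, 6, 7, 15, 9, 1, 11, 12, 13, 10, 14]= (1 8 15 14 10)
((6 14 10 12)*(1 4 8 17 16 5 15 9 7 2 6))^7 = (1 9)(2 8)(4 7)(5 10)(6 17)(12 15)(14 16)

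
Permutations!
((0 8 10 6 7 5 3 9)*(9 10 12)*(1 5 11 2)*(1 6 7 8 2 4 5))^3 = ((0 2 6 8 12 9)(3 10 7 11 4 5))^3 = (0 8)(2 12)(3 11)(4 10)(5 7)(6 9)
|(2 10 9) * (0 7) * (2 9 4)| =|(0 7)(2 10 4)| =6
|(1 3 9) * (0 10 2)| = |(0 10 2)(1 3 9)| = 3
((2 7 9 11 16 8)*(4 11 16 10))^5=((2 7 9 16 8)(4 11 10))^5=(16)(4 10 11)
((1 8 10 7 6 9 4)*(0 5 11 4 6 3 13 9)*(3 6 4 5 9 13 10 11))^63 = (13)(0 10 11 4 6 3 8 9 7 5 1)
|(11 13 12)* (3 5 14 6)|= |(3 5 14 6)(11 13 12)|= 12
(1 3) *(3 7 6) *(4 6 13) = (1 7 13 4 6 3) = [0, 7, 2, 1, 6, 5, 3, 13, 8, 9, 10, 11, 12, 4]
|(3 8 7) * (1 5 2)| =|(1 5 2)(3 8 7)| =3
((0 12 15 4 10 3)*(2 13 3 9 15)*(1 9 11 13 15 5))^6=(0 11 15)(2 3 10)(4 12 13)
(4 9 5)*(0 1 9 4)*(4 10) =(0 1 9 5)(4 10) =[1, 9, 2, 3, 10, 0, 6, 7, 8, 5, 4]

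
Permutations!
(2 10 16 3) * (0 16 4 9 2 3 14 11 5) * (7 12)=[16, 1, 10, 3, 9, 0, 6, 12, 8, 2, 4, 5, 7, 13, 11, 15, 14]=(0 16 14 11 5)(2 10 4 9)(7 12)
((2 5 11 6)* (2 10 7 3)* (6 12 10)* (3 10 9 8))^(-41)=(2 5 11 12 9 8 3)(7 10)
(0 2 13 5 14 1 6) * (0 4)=(0 2 13 5 14 1 6 4)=[2, 6, 13, 3, 0, 14, 4, 7, 8, 9, 10, 11, 12, 5, 1]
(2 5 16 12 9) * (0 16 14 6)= (0 16 12 9 2 5 14 6)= [16, 1, 5, 3, 4, 14, 0, 7, 8, 2, 10, 11, 9, 13, 6, 15, 12]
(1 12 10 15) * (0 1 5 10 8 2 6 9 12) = (0 1)(2 6 9 12 8)(5 10 15) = [1, 0, 6, 3, 4, 10, 9, 7, 2, 12, 15, 11, 8, 13, 14, 5]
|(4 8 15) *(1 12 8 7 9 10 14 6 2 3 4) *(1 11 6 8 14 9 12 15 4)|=30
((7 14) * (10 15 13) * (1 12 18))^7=(1 12 18)(7 14)(10 15 13)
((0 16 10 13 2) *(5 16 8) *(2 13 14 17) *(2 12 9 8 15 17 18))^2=(0 17 9 5 10 18)(2 15 12 8 16 14)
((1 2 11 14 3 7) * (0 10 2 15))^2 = ((0 10 2 11 14 3 7 1 15))^2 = (0 2 14 7 15 10 11 3 1)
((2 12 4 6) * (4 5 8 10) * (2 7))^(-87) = ((2 12 5 8 10 4 6 7))^(-87) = (2 12 5 8 10 4 6 7)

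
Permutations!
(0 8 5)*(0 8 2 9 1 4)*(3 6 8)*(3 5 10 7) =(0 2 9 1 4)(3 6 8 10 7) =[2, 4, 9, 6, 0, 5, 8, 3, 10, 1, 7]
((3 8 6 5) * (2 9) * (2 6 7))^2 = ((2 9 6 5 3 8 7))^2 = (2 6 3 7 9 5 8)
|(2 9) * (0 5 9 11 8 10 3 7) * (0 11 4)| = 5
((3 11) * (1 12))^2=(12)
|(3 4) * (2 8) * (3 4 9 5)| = |(2 8)(3 9 5)| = 6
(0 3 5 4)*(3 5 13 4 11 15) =(0 5 11 15 3 13 4) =[5, 1, 2, 13, 0, 11, 6, 7, 8, 9, 10, 15, 12, 4, 14, 3]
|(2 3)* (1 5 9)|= 6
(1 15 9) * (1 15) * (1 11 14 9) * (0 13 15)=(0 13 15 1 11 14 9)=[13, 11, 2, 3, 4, 5, 6, 7, 8, 0, 10, 14, 12, 15, 9, 1]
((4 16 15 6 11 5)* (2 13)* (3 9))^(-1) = ((2 13)(3 9)(4 16 15 6 11 5))^(-1) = (2 13)(3 9)(4 5 11 6 15 16)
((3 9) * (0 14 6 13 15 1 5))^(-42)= ((0 14 6 13 15 1 5)(3 9))^(-42)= (15)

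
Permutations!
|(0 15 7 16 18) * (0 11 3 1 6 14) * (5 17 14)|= 12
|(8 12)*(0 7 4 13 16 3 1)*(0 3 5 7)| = |(1 3)(4 13 16 5 7)(8 12)| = 10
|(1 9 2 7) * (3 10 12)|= 12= |(1 9 2 7)(3 10 12)|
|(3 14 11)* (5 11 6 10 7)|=|(3 14 6 10 7 5 11)|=7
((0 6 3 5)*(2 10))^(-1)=((0 6 3 5)(2 10))^(-1)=(0 5 3 6)(2 10)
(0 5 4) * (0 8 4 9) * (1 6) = (0 5 9)(1 6)(4 8) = [5, 6, 2, 3, 8, 9, 1, 7, 4, 0]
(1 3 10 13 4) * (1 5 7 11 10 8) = [0, 3, 2, 8, 5, 7, 6, 11, 1, 9, 13, 10, 12, 4] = (1 3 8)(4 5 7 11 10 13)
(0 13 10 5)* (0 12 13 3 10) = (0 3 10 5 12 13) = [3, 1, 2, 10, 4, 12, 6, 7, 8, 9, 5, 11, 13, 0]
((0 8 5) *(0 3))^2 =(0 5)(3 8)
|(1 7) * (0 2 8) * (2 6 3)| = 10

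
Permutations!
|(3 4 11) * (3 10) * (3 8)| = 5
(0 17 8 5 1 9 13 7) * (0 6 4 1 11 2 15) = (0 17 8 5 11 2 15)(1 9 13 7 6 4) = [17, 9, 15, 3, 1, 11, 4, 6, 5, 13, 10, 2, 12, 7, 14, 0, 16, 8]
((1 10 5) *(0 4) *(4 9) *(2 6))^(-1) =((0 9 4)(1 10 5)(2 6))^(-1) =(0 4 9)(1 5 10)(2 6)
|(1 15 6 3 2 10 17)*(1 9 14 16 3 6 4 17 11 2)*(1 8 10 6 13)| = |(1 15 4 17 9 14 16 3 8 10 11 2 6 13)| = 14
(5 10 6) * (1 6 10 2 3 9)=(10)(1 6 5 2 3 9)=[0, 6, 3, 9, 4, 2, 5, 7, 8, 1, 10]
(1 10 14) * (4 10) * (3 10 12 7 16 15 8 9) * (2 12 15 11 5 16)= [0, 4, 12, 10, 15, 16, 6, 2, 9, 3, 14, 5, 7, 13, 1, 8, 11]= (1 4 15 8 9 3 10 14)(2 12 7)(5 16 11)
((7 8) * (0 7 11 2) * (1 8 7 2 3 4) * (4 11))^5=(0 2)(1 4 8)(3 11)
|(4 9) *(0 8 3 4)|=|(0 8 3 4 9)|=5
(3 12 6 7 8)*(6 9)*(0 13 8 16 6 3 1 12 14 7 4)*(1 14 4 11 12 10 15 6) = (0 13 8 14 7 16 1 10 15 6 11 12 9 3 4) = [13, 10, 2, 4, 0, 5, 11, 16, 14, 3, 15, 12, 9, 8, 7, 6, 1]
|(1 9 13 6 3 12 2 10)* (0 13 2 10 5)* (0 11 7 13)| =11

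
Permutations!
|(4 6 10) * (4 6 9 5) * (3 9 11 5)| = 6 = |(3 9)(4 11 5)(6 10)|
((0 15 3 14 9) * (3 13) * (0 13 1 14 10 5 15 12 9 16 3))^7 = (16)(0 13 9 12)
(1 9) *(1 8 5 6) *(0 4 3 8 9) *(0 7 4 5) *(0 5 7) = (9)(0 7 4 3 8 5 6 1) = [7, 0, 2, 8, 3, 6, 1, 4, 5, 9]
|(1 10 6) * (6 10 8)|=|(10)(1 8 6)|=3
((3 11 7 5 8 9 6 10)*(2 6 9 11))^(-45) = (2 3 10 6)(5 7 11 8)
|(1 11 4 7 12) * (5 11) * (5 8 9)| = |(1 8 9 5 11 4 7 12)| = 8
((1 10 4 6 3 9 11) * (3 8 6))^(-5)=(1 10 4 3 9 11)(6 8)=((1 10 4 3 9 11)(6 8))^(-5)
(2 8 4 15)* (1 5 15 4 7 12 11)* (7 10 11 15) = [0, 5, 8, 3, 4, 7, 6, 12, 10, 9, 11, 1, 15, 13, 14, 2] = (1 5 7 12 15 2 8 10 11)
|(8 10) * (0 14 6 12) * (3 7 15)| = |(0 14 6 12)(3 7 15)(8 10)| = 12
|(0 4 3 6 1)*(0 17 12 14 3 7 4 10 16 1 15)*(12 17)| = 18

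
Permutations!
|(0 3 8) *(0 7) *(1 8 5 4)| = |(0 3 5 4 1 8 7)| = 7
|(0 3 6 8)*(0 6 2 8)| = |(0 3 2 8 6)| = 5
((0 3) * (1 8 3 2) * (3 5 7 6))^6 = (0 6 5 1)(2 3 7 8)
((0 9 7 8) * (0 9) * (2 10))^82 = ((2 10)(7 8 9))^82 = (10)(7 8 9)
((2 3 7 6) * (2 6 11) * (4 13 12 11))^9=((2 3 7 4 13 12 11))^9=(2 7 13 11 3 4 12)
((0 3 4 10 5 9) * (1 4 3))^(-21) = (0 10)(1 5)(4 9) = ((0 1 4 10 5 9))^(-21)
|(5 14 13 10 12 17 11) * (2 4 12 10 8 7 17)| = 21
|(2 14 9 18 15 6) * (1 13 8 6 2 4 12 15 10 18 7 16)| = 12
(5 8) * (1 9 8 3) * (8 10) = (1 9 10 8 5 3) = [0, 9, 2, 1, 4, 3, 6, 7, 5, 10, 8]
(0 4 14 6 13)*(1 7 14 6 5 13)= (0 4 6 1 7 14 5 13)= [4, 7, 2, 3, 6, 13, 1, 14, 8, 9, 10, 11, 12, 0, 5]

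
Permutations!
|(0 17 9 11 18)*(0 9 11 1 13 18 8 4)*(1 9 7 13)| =15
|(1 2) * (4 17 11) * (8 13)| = |(1 2)(4 17 11)(8 13)| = 6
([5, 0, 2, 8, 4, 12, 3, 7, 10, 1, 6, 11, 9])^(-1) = [1, 9, 2, 6, 4, 0, 10, 7, 3, 12, 8, 11, 5]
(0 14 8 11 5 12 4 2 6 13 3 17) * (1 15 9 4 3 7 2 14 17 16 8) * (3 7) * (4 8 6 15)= [17, 4, 15, 16, 14, 12, 13, 2, 11, 8, 10, 5, 7, 3, 1, 9, 6, 0]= (0 17)(1 4 14)(2 15 9 8 11 5 12 7)(3 16 6 13)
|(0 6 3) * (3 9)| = |(0 6 9 3)| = 4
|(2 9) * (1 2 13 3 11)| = |(1 2 9 13 3 11)| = 6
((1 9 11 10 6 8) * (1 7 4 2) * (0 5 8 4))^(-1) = ((0 5 8 7)(1 9 11 10 6 4 2))^(-1) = (0 7 8 5)(1 2 4 6 10 11 9)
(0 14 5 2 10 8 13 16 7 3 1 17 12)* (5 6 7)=(0 14 6 7 3 1 17 12)(2 10 8 13 16 5)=[14, 17, 10, 1, 4, 2, 7, 3, 13, 9, 8, 11, 0, 16, 6, 15, 5, 12]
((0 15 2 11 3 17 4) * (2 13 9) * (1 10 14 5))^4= (0 2 4 9 17 13 3 15 11)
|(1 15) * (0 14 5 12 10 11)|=6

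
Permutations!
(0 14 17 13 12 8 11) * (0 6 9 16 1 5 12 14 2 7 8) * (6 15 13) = [2, 5, 7, 3, 4, 12, 9, 8, 11, 16, 10, 15, 0, 14, 17, 13, 1, 6] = (0 2 7 8 11 15 13 14 17 6 9 16 1 5 12)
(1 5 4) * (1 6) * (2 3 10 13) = (1 5 4 6)(2 3 10 13) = [0, 5, 3, 10, 6, 4, 1, 7, 8, 9, 13, 11, 12, 2]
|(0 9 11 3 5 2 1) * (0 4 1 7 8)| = |(0 9 11 3 5 2 7 8)(1 4)| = 8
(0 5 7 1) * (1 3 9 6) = [5, 0, 2, 9, 4, 7, 1, 3, 8, 6] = (0 5 7 3 9 6 1)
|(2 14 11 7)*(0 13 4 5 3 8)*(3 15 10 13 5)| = 8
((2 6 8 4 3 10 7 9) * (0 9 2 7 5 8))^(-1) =(0 6 2 7 9)(3 4 8 5 10)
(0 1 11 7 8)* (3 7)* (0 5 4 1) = (1 11 3 7 8 5 4) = [0, 11, 2, 7, 1, 4, 6, 8, 5, 9, 10, 3]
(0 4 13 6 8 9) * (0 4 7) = (0 7)(4 13 6 8 9) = [7, 1, 2, 3, 13, 5, 8, 0, 9, 4, 10, 11, 12, 6]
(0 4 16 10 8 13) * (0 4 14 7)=(0 14 7)(4 16 10 8 13)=[14, 1, 2, 3, 16, 5, 6, 0, 13, 9, 8, 11, 12, 4, 7, 15, 10]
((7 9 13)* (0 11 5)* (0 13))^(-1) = (0 9 7 13 5 11)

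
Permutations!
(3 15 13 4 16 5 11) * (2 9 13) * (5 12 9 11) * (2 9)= (2 11 3 15 9 13 4 16 12)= [0, 1, 11, 15, 16, 5, 6, 7, 8, 13, 10, 3, 2, 4, 14, 9, 12]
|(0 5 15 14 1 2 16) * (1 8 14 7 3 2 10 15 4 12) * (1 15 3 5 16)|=|(0 16)(1 10 3 2)(4 12 15 7 5)(8 14)|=20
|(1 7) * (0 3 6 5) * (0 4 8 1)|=|(0 3 6 5 4 8 1 7)|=8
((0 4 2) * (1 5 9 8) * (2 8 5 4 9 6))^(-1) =(0 2 6 5 9)(1 8 4)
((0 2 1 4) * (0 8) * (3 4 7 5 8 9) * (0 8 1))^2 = (1 5 7)(3 9 4)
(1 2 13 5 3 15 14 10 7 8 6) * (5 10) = (1 2 13 10 7 8 6)(3 15 14 5) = [0, 2, 13, 15, 4, 3, 1, 8, 6, 9, 7, 11, 12, 10, 5, 14]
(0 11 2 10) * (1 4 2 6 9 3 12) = (0 11 6 9 3 12 1 4 2 10) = [11, 4, 10, 12, 2, 5, 9, 7, 8, 3, 0, 6, 1]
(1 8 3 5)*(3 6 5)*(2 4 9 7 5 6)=(1 8 2 4 9 7 5)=[0, 8, 4, 3, 9, 1, 6, 5, 2, 7]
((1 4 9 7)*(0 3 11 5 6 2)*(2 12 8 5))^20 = (12)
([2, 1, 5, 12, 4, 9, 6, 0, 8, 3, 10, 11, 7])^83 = (0 7 12 3 9 5 2)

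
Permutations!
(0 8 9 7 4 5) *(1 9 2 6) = (0 8 2 6 1 9 7 4 5) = [8, 9, 6, 3, 5, 0, 1, 4, 2, 7]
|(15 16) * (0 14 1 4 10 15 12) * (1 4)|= 7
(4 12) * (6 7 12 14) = (4 14 6 7 12) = [0, 1, 2, 3, 14, 5, 7, 12, 8, 9, 10, 11, 4, 13, 6]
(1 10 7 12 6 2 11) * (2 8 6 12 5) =(12)(1 10 7 5 2 11)(6 8) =[0, 10, 11, 3, 4, 2, 8, 5, 6, 9, 7, 1, 12]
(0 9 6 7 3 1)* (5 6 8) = [9, 0, 2, 1, 4, 6, 7, 3, 5, 8] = (0 9 8 5 6 7 3 1)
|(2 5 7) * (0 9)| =|(0 9)(2 5 7)| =6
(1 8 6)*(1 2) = (1 8 6 2) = [0, 8, 1, 3, 4, 5, 2, 7, 6]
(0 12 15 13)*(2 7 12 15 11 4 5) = (0 15 13)(2 7 12 11 4 5) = [15, 1, 7, 3, 5, 2, 6, 12, 8, 9, 10, 4, 11, 0, 14, 13]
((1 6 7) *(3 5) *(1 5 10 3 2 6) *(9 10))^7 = (2 5 7 6)(3 9 10)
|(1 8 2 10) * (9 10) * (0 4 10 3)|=8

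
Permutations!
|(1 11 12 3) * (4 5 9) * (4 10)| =4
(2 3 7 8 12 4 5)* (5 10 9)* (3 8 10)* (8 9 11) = (2 9 5)(3 7 10 11 8 12 4) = [0, 1, 9, 7, 3, 2, 6, 10, 12, 5, 11, 8, 4]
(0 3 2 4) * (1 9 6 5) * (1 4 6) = (0 3 2 6 5 4)(1 9) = [3, 9, 6, 2, 0, 4, 5, 7, 8, 1]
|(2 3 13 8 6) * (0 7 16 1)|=|(0 7 16 1)(2 3 13 8 6)|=20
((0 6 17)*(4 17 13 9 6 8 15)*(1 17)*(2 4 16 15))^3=(0 4)(1 8)(2 17)(15 16)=((0 8 2 4 1 17)(6 13 9)(15 16))^3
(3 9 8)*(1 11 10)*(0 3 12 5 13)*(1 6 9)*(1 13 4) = (0 3 13)(1 11 10 6 9 8 12 5 4) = [3, 11, 2, 13, 1, 4, 9, 7, 12, 8, 6, 10, 5, 0]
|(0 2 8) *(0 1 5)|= |(0 2 8 1 5)|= 5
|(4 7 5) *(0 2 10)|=|(0 2 10)(4 7 5)|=3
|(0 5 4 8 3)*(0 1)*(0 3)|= 4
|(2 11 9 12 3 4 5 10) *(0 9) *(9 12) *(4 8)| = |(0 12 3 8 4 5 10 2 11)| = 9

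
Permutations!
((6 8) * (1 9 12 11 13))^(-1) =(1 13 11 12 9)(6 8)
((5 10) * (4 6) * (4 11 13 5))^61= (4 6 11 13 5 10)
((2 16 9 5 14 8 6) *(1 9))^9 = (1 9 5 14 8 6 2 16)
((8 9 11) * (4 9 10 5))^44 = ((4 9 11 8 10 5))^44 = (4 11 10)(5 9 8)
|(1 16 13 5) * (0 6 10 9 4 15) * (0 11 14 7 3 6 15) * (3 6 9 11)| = 20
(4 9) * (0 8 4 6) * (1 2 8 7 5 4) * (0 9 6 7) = [0, 2, 8, 3, 6, 4, 9, 5, 1, 7] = (1 2 8)(4 6 9 7 5)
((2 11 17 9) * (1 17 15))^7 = ((1 17 9 2 11 15))^7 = (1 17 9 2 11 15)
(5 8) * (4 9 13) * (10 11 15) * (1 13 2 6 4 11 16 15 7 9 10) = (1 13 11 7 9 2 6 4 10 16 15)(5 8) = [0, 13, 6, 3, 10, 8, 4, 9, 5, 2, 16, 7, 12, 11, 14, 1, 15]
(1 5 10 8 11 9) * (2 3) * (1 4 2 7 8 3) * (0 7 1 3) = (0 7 8 11 9 4 2 3 1 5 10) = [7, 5, 3, 1, 2, 10, 6, 8, 11, 4, 0, 9]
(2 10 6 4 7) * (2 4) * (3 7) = (2 10 6)(3 7 4) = [0, 1, 10, 7, 3, 5, 2, 4, 8, 9, 6]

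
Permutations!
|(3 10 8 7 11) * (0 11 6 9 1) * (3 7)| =6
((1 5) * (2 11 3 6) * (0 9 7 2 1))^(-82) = ((0 9 7 2 11 3 6 1 5))^(-82) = (0 5 1 6 3 11 2 7 9)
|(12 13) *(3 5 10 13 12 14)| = |(3 5 10 13 14)| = 5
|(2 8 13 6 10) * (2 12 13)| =|(2 8)(6 10 12 13)| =4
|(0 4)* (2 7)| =|(0 4)(2 7)| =2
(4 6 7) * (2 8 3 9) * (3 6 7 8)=[0, 1, 3, 9, 7, 5, 8, 4, 6, 2]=(2 3 9)(4 7)(6 8)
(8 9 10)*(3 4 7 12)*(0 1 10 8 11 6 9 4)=[1, 10, 2, 0, 7, 5, 9, 12, 4, 8, 11, 6, 3]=(0 1 10 11 6 9 8 4 7 12 3)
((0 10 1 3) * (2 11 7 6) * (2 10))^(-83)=(0 10 11 3 6 2 1 7)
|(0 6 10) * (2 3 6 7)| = 6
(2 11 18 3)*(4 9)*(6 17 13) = (2 11 18 3)(4 9)(6 17 13) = [0, 1, 11, 2, 9, 5, 17, 7, 8, 4, 10, 18, 12, 6, 14, 15, 16, 13, 3]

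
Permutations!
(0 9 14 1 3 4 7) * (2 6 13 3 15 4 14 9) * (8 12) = [2, 15, 6, 14, 7, 5, 13, 0, 12, 9, 10, 11, 8, 3, 1, 4] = (0 2 6 13 3 14 1 15 4 7)(8 12)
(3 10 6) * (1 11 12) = [0, 11, 2, 10, 4, 5, 3, 7, 8, 9, 6, 12, 1] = (1 11 12)(3 10 6)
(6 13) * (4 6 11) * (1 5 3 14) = (1 5 3 14)(4 6 13 11) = [0, 5, 2, 14, 6, 3, 13, 7, 8, 9, 10, 4, 12, 11, 1]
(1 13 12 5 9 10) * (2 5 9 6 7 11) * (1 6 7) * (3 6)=(1 13 12 9 10 3 6)(2 5 7 11)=[0, 13, 5, 6, 4, 7, 1, 11, 8, 10, 3, 2, 9, 12]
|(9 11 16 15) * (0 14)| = 4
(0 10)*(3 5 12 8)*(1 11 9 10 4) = [4, 11, 2, 5, 1, 12, 6, 7, 3, 10, 0, 9, 8] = (0 4 1 11 9 10)(3 5 12 8)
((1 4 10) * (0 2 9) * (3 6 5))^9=((0 2 9)(1 4 10)(3 6 5))^9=(10)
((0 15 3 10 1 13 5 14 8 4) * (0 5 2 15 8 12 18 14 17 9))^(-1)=((0 8 4 5 17 9)(1 13 2 15 3 10)(12 18 14))^(-1)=(0 9 17 5 4 8)(1 10 3 15 2 13)(12 14 18)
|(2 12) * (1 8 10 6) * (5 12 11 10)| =8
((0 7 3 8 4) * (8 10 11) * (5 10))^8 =((0 7 3 5 10 11 8 4))^8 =(11)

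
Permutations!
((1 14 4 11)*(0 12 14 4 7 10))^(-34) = (0 12 14 7 10)(1 11 4) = ((0 12 14 7 10)(1 4 11))^(-34)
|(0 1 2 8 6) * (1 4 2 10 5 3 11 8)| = |(0 4 2 1 10 5 3 11 8 6)| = 10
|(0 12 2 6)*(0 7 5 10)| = |(0 12 2 6 7 5 10)| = 7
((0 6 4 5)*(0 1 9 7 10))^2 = ((0 6 4 5 1 9 7 10))^2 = (0 4 1 7)(5 9 10 6)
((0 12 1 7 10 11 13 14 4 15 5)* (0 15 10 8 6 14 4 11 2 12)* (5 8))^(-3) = (1 10 11 8 7 2 13 6 5 12 4 14 15)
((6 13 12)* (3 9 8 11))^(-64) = (6 12 13)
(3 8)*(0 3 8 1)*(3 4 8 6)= (0 4 8 6 3 1)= [4, 0, 2, 1, 8, 5, 3, 7, 6]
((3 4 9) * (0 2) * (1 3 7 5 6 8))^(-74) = ((0 2)(1 3 4 9 7 5 6 8))^(-74) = (1 6 7 4)(3 8 5 9)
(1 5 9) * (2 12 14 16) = (1 5 9)(2 12 14 16) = [0, 5, 12, 3, 4, 9, 6, 7, 8, 1, 10, 11, 14, 13, 16, 15, 2]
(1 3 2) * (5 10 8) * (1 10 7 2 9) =(1 3 9)(2 10 8 5 7) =[0, 3, 10, 9, 4, 7, 6, 2, 5, 1, 8]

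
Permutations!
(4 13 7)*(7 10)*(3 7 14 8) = (3 7 4 13 10 14 8) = [0, 1, 2, 7, 13, 5, 6, 4, 3, 9, 14, 11, 12, 10, 8]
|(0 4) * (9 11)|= 2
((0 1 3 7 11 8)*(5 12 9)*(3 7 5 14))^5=((0 1 7 11 8)(3 5 12 9 14))^5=(14)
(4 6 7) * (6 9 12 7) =(4 9 12 7) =[0, 1, 2, 3, 9, 5, 6, 4, 8, 12, 10, 11, 7]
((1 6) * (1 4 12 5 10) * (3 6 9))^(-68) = ((1 9 3 6 4 12 5 10))^(-68) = (1 4)(3 5)(6 10)(9 12)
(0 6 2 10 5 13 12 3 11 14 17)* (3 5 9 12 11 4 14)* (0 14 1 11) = [6, 11, 10, 4, 1, 13, 2, 7, 8, 12, 9, 3, 5, 0, 17, 15, 16, 14] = (0 6 2 10 9 12 5 13)(1 11 3 4)(14 17)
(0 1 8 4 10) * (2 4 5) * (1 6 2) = (0 6 2 4 10)(1 8 5) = [6, 8, 4, 3, 10, 1, 2, 7, 5, 9, 0]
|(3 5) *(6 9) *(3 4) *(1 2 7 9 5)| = 8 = |(1 2 7 9 6 5 4 3)|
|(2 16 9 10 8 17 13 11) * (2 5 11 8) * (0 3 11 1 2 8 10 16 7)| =28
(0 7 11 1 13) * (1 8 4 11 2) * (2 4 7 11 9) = [11, 13, 1, 3, 9, 5, 6, 4, 7, 2, 10, 8, 12, 0] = (0 11 8 7 4 9 2 1 13)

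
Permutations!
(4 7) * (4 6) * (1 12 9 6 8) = [0, 12, 2, 3, 7, 5, 4, 8, 1, 6, 10, 11, 9] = (1 12 9 6 4 7 8)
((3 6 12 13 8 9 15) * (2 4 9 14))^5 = ((2 4 9 15 3 6 12 13 8 14))^5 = (2 6)(3 14)(4 12)(8 15)(9 13)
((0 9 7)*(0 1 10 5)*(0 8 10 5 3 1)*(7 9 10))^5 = ((0 10 3 1 5 8 7))^5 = (0 8 1 10 7 5 3)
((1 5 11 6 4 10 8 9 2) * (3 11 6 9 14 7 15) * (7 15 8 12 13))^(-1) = ((1 5 6 4 10 12 13 7 8 14 15 3 11 9 2))^(-1) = (1 2 9 11 3 15 14 8 7 13 12 10 4 6 5)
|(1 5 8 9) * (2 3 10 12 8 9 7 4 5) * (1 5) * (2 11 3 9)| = 24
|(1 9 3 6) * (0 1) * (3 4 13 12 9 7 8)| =12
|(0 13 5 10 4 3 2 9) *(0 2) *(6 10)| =14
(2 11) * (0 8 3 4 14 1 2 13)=(0 8 3 4 14 1 2 11 13)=[8, 2, 11, 4, 14, 5, 6, 7, 3, 9, 10, 13, 12, 0, 1]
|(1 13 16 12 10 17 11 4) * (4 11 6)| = |(1 13 16 12 10 17 6 4)| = 8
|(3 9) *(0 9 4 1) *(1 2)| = |(0 9 3 4 2 1)| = 6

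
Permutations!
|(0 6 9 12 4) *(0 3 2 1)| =8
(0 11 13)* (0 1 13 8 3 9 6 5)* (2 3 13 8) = [11, 8, 3, 9, 4, 0, 5, 7, 13, 6, 10, 2, 12, 1] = (0 11 2 3 9 6 5)(1 8 13)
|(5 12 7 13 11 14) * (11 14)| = 5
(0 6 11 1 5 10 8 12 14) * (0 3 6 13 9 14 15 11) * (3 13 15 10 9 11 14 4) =(0 15 14 13 11 1 5 9 4 3 6)(8 12 10) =[15, 5, 2, 6, 3, 9, 0, 7, 12, 4, 8, 1, 10, 11, 13, 14]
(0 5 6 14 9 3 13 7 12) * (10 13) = (0 5 6 14 9 3 10 13 7 12) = [5, 1, 2, 10, 4, 6, 14, 12, 8, 3, 13, 11, 0, 7, 9]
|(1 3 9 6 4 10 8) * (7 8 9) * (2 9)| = 20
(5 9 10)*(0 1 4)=(0 1 4)(5 9 10)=[1, 4, 2, 3, 0, 9, 6, 7, 8, 10, 5]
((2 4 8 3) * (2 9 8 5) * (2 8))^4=(2 3 5)(4 9 8)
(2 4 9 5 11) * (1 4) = (1 4 9 5 11 2) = [0, 4, 1, 3, 9, 11, 6, 7, 8, 5, 10, 2]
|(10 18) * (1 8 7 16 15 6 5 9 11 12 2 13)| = |(1 8 7 16 15 6 5 9 11 12 2 13)(10 18)| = 12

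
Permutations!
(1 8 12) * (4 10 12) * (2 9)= [0, 8, 9, 3, 10, 5, 6, 7, 4, 2, 12, 11, 1]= (1 8 4 10 12)(2 9)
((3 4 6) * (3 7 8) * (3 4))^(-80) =((4 6 7 8))^(-80) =(8)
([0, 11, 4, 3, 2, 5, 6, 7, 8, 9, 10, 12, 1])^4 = (1 11 12)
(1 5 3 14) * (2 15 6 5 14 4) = (1 14)(2 15 6 5 3 4) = [0, 14, 15, 4, 2, 3, 5, 7, 8, 9, 10, 11, 12, 13, 1, 6]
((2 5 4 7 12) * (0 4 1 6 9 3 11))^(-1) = ((0 4 7 12 2 5 1 6 9 3 11))^(-1) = (0 11 3 9 6 1 5 2 12 7 4)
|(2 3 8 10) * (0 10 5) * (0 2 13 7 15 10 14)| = 4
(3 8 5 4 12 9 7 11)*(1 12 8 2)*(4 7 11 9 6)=(1 12 6 4 8 5 7 9 11 3 2)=[0, 12, 1, 2, 8, 7, 4, 9, 5, 11, 10, 3, 6]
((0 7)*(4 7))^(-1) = (0 7 4)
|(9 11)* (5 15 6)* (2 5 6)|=6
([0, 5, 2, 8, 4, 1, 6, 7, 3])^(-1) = (1 5)(3 8)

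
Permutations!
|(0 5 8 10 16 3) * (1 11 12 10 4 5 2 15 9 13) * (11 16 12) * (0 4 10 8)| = 30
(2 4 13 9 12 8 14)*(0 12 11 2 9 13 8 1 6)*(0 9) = (0 12 1 6 9 11 2 4 8 14) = [12, 6, 4, 3, 8, 5, 9, 7, 14, 11, 10, 2, 1, 13, 0]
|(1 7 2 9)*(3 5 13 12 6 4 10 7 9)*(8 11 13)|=|(1 9)(2 3 5 8 11 13 12 6 4 10 7)|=22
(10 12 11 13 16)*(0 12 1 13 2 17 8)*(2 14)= [12, 13, 17, 3, 4, 5, 6, 7, 0, 9, 1, 14, 11, 16, 2, 15, 10, 8]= (0 12 11 14 2 17 8)(1 13 16 10)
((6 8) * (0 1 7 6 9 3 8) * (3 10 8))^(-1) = (0 6 7 1)(8 10 9)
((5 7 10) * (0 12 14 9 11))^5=((0 12 14 9 11)(5 7 10))^5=(14)(5 10 7)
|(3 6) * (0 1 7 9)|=4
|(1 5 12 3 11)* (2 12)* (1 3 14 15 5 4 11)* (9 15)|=|(1 4 11 3)(2 12 14 9 15 5)|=12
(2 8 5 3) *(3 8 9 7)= (2 9 7 3)(5 8)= [0, 1, 9, 2, 4, 8, 6, 3, 5, 7]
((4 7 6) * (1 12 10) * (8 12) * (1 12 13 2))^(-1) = ((1 8 13 2)(4 7 6)(10 12))^(-1) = (1 2 13 8)(4 6 7)(10 12)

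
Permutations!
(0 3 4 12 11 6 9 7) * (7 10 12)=(0 3 4 7)(6 9 10 12 11)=[3, 1, 2, 4, 7, 5, 9, 0, 8, 10, 12, 6, 11]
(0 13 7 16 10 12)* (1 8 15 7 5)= (0 13 5 1 8 15 7 16 10 12)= [13, 8, 2, 3, 4, 1, 6, 16, 15, 9, 12, 11, 0, 5, 14, 7, 10]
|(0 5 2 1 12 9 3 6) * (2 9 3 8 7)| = 10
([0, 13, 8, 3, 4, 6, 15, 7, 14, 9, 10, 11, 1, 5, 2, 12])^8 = (1 5 15)(2 14 8)(6 12 13)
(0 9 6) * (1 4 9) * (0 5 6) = (0 1 4 9)(5 6) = [1, 4, 2, 3, 9, 6, 5, 7, 8, 0]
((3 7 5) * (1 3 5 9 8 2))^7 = (1 3 7 9 8 2)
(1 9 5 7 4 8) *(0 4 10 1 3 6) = (0 4 8 3 6)(1 9 5 7 10) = [4, 9, 2, 6, 8, 7, 0, 10, 3, 5, 1]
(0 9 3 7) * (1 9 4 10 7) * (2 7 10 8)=(10)(0 4 8 2 7)(1 9 3)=[4, 9, 7, 1, 8, 5, 6, 0, 2, 3, 10]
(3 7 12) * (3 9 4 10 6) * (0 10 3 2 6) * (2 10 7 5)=(0 7 12 9 4 3 5 2 6 10)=[7, 1, 6, 5, 3, 2, 10, 12, 8, 4, 0, 11, 9]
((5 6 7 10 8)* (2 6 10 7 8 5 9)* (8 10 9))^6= (2 6 10 5 9)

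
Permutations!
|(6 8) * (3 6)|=3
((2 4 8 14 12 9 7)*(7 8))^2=((2 4 7)(8 14 12 9))^2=(2 7 4)(8 12)(9 14)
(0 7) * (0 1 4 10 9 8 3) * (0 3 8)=(0 7 1 4 10 9)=[7, 4, 2, 3, 10, 5, 6, 1, 8, 0, 9]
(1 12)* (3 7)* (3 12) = (1 3 7 12) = [0, 3, 2, 7, 4, 5, 6, 12, 8, 9, 10, 11, 1]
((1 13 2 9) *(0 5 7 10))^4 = (13)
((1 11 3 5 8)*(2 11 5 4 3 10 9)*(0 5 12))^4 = ((0 5 8 1 12)(2 11 10 9)(3 4))^4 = (0 12 1 8 5)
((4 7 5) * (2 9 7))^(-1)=(2 4 5 7 9)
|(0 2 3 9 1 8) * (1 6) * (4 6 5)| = |(0 2 3 9 5 4 6 1 8)| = 9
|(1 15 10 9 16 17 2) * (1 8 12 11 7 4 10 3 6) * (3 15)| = 30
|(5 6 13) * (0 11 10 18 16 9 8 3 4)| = 9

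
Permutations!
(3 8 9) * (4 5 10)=(3 8 9)(4 5 10)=[0, 1, 2, 8, 5, 10, 6, 7, 9, 3, 4]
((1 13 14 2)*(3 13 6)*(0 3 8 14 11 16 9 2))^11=(16)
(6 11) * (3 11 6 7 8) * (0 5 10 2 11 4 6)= [5, 1, 11, 4, 6, 10, 0, 8, 3, 9, 2, 7]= (0 5 10 2 11 7 8 3 4 6)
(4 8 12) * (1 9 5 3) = [0, 9, 2, 1, 8, 3, 6, 7, 12, 5, 10, 11, 4] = (1 9 5 3)(4 8 12)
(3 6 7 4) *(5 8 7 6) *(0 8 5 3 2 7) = [8, 1, 7, 3, 2, 5, 6, 4, 0] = (0 8)(2 7 4)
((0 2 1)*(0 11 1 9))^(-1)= (0 9 2)(1 11)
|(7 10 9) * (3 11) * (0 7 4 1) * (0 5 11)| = 9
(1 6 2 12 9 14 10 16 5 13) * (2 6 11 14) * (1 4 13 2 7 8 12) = [0, 11, 1, 3, 13, 2, 6, 8, 12, 7, 16, 14, 9, 4, 10, 15, 5] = (1 11 14 10 16 5 2)(4 13)(7 8 12 9)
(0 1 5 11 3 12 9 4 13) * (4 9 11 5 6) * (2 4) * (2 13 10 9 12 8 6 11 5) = [1, 11, 4, 8, 10, 2, 13, 7, 6, 12, 9, 3, 5, 0] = (0 1 11 3 8 6 13)(2 4 10 9 12 5)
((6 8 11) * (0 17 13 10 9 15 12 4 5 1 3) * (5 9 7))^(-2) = (0 1 7 13)(3 5 10 17)(4 15)(6 8 11)(9 12)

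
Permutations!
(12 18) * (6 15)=[0, 1, 2, 3, 4, 5, 15, 7, 8, 9, 10, 11, 18, 13, 14, 6, 16, 17, 12]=(6 15)(12 18)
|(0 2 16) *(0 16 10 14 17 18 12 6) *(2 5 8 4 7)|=|(0 5 8 4 7 2 10 14 17 18 12 6)|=12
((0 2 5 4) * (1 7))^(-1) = (0 4 5 2)(1 7)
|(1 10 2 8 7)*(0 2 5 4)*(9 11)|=8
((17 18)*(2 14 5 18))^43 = ((2 14 5 18 17))^43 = (2 18 14 17 5)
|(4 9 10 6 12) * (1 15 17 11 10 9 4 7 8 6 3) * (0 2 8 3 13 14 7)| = 45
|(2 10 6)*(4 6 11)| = 5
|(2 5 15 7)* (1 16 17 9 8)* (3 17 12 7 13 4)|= 13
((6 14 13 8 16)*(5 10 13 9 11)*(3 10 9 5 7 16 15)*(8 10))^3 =(5 7 14 11 6 9 16)(10 13)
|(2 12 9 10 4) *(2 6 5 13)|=8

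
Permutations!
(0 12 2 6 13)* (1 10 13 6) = (0 12 2 1 10 13) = [12, 10, 1, 3, 4, 5, 6, 7, 8, 9, 13, 11, 2, 0]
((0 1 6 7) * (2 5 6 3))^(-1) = (0 7 6 5 2 3 1)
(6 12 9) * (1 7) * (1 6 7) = (6 12 9 7) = [0, 1, 2, 3, 4, 5, 12, 6, 8, 7, 10, 11, 9]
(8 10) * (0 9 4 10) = (0 9 4 10 8) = [9, 1, 2, 3, 10, 5, 6, 7, 0, 4, 8]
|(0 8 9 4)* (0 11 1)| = 6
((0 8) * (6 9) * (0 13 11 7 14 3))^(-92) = (0 3 14 7 11 13 8)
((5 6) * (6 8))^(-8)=(5 8 6)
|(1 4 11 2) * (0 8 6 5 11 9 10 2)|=|(0 8 6 5 11)(1 4 9 10 2)|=5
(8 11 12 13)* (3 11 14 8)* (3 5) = (3 11 12 13 5)(8 14) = [0, 1, 2, 11, 4, 3, 6, 7, 14, 9, 10, 12, 13, 5, 8]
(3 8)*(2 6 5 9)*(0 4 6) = (0 4 6 5 9 2)(3 8) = [4, 1, 0, 8, 6, 9, 5, 7, 3, 2]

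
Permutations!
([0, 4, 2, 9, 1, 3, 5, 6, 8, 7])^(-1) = (1 4)(3 5 6 7 9)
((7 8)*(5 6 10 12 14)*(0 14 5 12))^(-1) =((0 14 12 5 6 10)(7 8))^(-1) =(0 10 6 5 12 14)(7 8)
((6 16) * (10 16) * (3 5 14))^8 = (3 14 5)(6 16 10)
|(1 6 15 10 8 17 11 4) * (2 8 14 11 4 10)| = |(1 6 15 2 8 17 4)(10 14 11)| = 21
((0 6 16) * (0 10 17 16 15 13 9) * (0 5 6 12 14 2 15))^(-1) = ((0 12 14 2 15 13 9 5 6)(10 17 16))^(-1) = (0 6 5 9 13 15 2 14 12)(10 16 17)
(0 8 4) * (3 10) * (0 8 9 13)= (0 9 13)(3 10)(4 8)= [9, 1, 2, 10, 8, 5, 6, 7, 4, 13, 3, 11, 12, 0]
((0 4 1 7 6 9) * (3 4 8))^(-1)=(0 9 6 7 1 4 3 8)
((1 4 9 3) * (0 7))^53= ((0 7)(1 4 9 3))^53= (0 7)(1 4 9 3)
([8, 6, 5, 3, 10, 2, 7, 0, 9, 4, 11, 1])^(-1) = [7, 11, 5, 3, 9, 2, 1, 6, 0, 8, 4, 10]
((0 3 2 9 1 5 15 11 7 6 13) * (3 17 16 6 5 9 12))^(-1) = ((0 17 16 6 13)(1 9)(2 12 3)(5 15 11 7))^(-1) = (0 13 6 16 17)(1 9)(2 3 12)(5 7 11 15)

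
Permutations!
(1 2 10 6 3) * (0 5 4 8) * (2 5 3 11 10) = (0 3 1 5 4 8)(6 11 10) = [3, 5, 2, 1, 8, 4, 11, 7, 0, 9, 6, 10]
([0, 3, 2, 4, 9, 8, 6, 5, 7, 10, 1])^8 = (1 9 3 10 4)(5 7 8)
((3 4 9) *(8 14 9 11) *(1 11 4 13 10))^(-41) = ((1 11 8 14 9 3 13 10))^(-41) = (1 10 13 3 9 14 8 11)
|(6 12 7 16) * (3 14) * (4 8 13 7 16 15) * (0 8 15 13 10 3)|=|(0 8 10 3 14)(4 15)(6 12 16)(7 13)|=30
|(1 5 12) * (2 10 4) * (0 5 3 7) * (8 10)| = 12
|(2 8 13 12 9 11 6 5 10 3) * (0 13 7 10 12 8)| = 35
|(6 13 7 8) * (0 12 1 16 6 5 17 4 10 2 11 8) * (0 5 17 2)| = 14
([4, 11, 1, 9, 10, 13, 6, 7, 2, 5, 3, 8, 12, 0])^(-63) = (13)(1 11 8 2)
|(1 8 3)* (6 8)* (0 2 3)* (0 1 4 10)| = 15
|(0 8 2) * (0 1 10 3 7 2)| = 10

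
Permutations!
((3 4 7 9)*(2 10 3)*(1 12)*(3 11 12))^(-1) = (1 12 11 10 2 9 7 4 3) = ((1 3 4 7 9 2 10 11 12))^(-1)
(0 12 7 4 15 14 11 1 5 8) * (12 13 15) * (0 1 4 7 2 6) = (0 13 15 14 11 4 12 2 6)(1 5 8) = [13, 5, 6, 3, 12, 8, 0, 7, 1, 9, 10, 4, 2, 15, 11, 14]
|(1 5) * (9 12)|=|(1 5)(9 12)|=2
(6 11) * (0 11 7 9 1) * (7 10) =(0 11 6 10 7 9 1) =[11, 0, 2, 3, 4, 5, 10, 9, 8, 1, 7, 6]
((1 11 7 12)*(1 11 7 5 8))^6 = (12)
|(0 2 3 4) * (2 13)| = 5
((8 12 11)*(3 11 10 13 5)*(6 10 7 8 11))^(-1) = ((3 6 10 13 5)(7 8 12))^(-1) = (3 5 13 10 6)(7 12 8)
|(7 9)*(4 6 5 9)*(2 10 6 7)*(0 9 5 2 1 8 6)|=14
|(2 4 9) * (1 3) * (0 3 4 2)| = |(0 3 1 4 9)| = 5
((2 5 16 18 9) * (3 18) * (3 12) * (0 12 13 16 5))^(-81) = ((0 12 3 18 9 2)(13 16))^(-81) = (0 18)(2 3)(9 12)(13 16)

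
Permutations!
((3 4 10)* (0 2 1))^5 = ((0 2 1)(3 4 10))^5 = (0 1 2)(3 10 4)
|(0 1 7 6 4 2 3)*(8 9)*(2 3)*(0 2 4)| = 12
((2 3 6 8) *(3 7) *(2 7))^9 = (3 6 8 7)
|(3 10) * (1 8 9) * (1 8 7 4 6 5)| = 10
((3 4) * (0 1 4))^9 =(0 1 4 3)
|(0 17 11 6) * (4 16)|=|(0 17 11 6)(4 16)|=4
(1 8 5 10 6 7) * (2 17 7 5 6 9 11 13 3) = (1 8 6 5 10 9 11 13 3 2 17 7) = [0, 8, 17, 2, 4, 10, 5, 1, 6, 11, 9, 13, 12, 3, 14, 15, 16, 7]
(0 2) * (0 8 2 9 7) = (0 9 7)(2 8) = [9, 1, 8, 3, 4, 5, 6, 0, 2, 7]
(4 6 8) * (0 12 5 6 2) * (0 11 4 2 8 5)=(0 12)(2 11 4 8)(5 6)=[12, 1, 11, 3, 8, 6, 5, 7, 2, 9, 10, 4, 0]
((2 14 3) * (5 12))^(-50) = (2 14 3)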